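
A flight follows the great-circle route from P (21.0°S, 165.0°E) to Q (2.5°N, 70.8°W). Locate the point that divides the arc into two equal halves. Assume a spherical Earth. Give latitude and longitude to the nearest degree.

Write both endpoints as unit vectors p₁, p₂ with components (cos φ cos λ, cos φ sin λ, sin φ).
The central angle between the endpoints is δ = arccos(p₁·p₂) ≈ 2.141 rad (122.7°).
Interpolate at f = 1/2 with slerp weights a = sin((1−f)δ)/sin δ ≈ 1.042, b = sin(fδ)/sin δ ≈ 1.042.
p = a·p₁ + b·p₂ ≈ (-0.598, -0.732, -0.328); φ = arcsin(p_z) ≈ -19.15°, λ = atan2(p_y, p_x) ≈ -129.24°.

≈ (19°S, 129°W)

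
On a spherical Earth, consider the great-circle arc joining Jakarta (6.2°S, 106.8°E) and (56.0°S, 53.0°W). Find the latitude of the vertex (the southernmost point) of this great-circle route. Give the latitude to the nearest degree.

≈ 78°S

The great circle lies in the plane with unit normal n̂ = (p₁ × p₂)/|p₁ × p₂|.
Here n̂_z ≈ -0.213; the vertex latitude is φ_max = arccos|n̂_z| ≈ 77.7°.
Check via Clairaut: cos φ_max = |cos φ₁| · sin C = cos(6.2°)·sin(167.6°) ≈ 0.213, again giving ≈ 77.7°.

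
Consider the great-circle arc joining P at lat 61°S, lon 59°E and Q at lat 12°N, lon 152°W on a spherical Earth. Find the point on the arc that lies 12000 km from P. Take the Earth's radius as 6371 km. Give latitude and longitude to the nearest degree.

The haversine formula gives a central angle δ ≈ 2.200 rad (126.0°) between the endpoints. The total great-circle distance is δ·R ≈ 2.200 × 6371 ≈ 14015 km, so the target fraction is f = 12000/14015 ≈ 0.856.
Interpolate at f ≈ 0.856 with slerp weights a = sin((1−f)δ)/sin δ ≈ 0.385, b = sin(fδ)/sin δ ≈ 1.177.
p = a·p₁ + b·p₂ ≈ (-0.920, -0.381, -0.092); φ = arcsin(p_z) ≈ -5.26°, λ = atan2(p_y, p_x) ≈ -157.53°.

≈ lat 5°S, lon 158°W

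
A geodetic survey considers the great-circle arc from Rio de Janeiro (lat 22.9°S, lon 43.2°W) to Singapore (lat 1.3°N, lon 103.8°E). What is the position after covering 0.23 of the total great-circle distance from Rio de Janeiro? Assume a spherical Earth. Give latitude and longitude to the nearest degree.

≈ lat 35°S, lon 8°W

Write both endpoints as unit vectors p₁, p₂ with components (cos φ cos λ, cos φ sin λ, sin φ).
The central angle between the endpoints is δ = arccos(p₁·p₂) ≈ 2.467 rad (141.4°).
Interpolate at f = 0.23 with slerp weights a = sin((1−f)δ)/sin δ ≈ 1.516, b = sin(fδ)/sin δ ≈ 0.861.
p = a·p₁ + b·p₂ ≈ (0.813, -0.120, -0.570); φ = arcsin(p_z) ≈ -34.77°, λ = atan2(p_y, p_x) ≈ -8.40°.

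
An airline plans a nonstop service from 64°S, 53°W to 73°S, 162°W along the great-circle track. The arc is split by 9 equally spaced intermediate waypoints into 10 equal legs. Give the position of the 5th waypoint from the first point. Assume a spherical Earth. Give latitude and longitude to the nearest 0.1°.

≈ 76.6°S, 91.9°W

Convert each endpoint to a unit vector on the sphere (x = cos φ cos λ, y = cos φ sin λ, z = sin φ).
The central angle between the endpoints is δ = arccos(p₁·p₂) ≈ 0.613 rad (35.1°).
Interpolate at f = 5/10 with slerp weights a = sin((1−f)δ)/sin δ ≈ 0.524, b = sin(fδ)/sin δ ≈ 0.524.
p = a·p₁ + b·p₂ ≈ (-0.007, -0.231, -0.973); φ = arcsin(p_z) ≈ -76.64°, λ = atan2(p_y, p_x) ≈ -91.85°.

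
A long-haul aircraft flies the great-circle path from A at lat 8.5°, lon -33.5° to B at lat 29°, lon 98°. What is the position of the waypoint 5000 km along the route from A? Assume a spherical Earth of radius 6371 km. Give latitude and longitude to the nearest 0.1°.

≈ lat 34.1°, lon 6.8°

The haversine formula gives a central angle δ ≈ 2.096 rad (120.1°) between the endpoints. The total great-circle distance is δ·R ≈ 2.096 × 6371 ≈ 13355 km, so the target fraction is f = 5000/13355 ≈ 0.374.
Interpolate at f ≈ 0.374 with slerp weights a = sin((1−f)δ)/sin δ ≈ 1.117, b = sin(fδ)/sin δ ≈ 0.817.
p = a·p₁ + b·p₂ ≈ (0.822, 0.098, 0.561); φ = arcsin(p_z) ≈ 34.13°, λ = atan2(p_y, p_x) ≈ 6.77°.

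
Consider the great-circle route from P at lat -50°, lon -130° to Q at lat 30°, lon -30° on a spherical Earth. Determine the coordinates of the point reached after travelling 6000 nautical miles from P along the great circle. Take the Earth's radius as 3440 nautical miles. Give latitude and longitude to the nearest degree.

The haversine formula gives a central angle δ ≈ 2.071 rad (118.7°) between the endpoints. The total great-circle distance is δ·R ≈ 2.071 × 3440 ≈ 7125 nmi, so the target fraction is f = 6000/7125 ≈ 0.842.
Interpolate at f ≈ 0.842 with slerp weights a = sin((1−f)δ)/sin δ ≈ 0.366, b = sin(fδ)/sin δ ≈ 1.123.
p = a·p₁ + b·p₂ ≈ (0.691, -0.666, 0.281); φ = arcsin(p_z) ≈ 16.32°, λ = atan2(p_y, p_x) ≈ -43.97°.

≈ lat 16°, lon -44°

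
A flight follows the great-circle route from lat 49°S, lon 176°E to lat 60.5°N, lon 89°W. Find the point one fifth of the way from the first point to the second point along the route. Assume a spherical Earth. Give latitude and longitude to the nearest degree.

Write both endpoints as unit vectors p₁, p₂ with components (cos φ cos λ, cos φ sin λ, sin φ).
The central angle between the endpoints is δ = arccos(p₁·p₂) ≈ 2.325 rad (133.2°).
Interpolate at f = 1/5 with slerp weights a = sin((1−f)δ)/sin δ ≈ 1.316, b = sin(fδ)/sin δ ≈ 0.616.
p = a·p₁ + b·p₂ ≈ (-0.856, -0.243, -0.457); φ = arcsin(p_z) ≈ -27.19°, λ = atan2(p_y, p_x) ≈ -164.15°.

≈ lat 27°S, lon 164°W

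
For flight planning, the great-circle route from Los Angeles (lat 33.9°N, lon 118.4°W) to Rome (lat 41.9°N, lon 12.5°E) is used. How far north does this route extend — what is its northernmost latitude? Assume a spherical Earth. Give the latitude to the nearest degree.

The great circle lies in the plane with unit normal n̂ = (p₁ × p₂)/|p₁ × p₂|.
Here n̂_z ≈ +0.467; the vertex latitude is φ_max = arccos|n̂_z| ≈ 62.1°.
Check via Clairaut: cos φ_max = |cos φ₁| · sin C = cos(33.9°)·sin(34.3°) ≈ 0.467, again giving ≈ 62.1°.

≈ 62°N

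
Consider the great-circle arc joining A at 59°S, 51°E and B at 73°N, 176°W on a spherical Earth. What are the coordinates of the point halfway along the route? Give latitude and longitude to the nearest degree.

≈ 15°N, 85°E

From cos δ = sin φ₁ sin φ₂ + cos φ₁ cos φ₂ cos Δλ, the central angle is δ ≈ 2.745 rad (157.3°).
Interpolate at f = 1/2 with slerp weights a = sin((1−f)δ)/sin δ ≈ 2.539, b = sin(fδ)/sin δ ≈ 2.539.
p = a·p₁ + b·p₂ ≈ (0.082, 0.964, 0.252); φ = arcsin(p_z) ≈ 14.58°, λ = atan2(p_y, p_x) ≈ 85.12°.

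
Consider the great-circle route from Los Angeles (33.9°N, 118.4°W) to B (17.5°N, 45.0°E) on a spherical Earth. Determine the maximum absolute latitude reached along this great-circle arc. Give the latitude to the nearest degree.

The great circle lies in the plane with unit normal n̂ = (p₁ × p₂)/|p₁ × p₂|.
Here n̂_z ≈ +0.280; the vertex latitude is φ_max = arccos|n̂_z| ≈ 73.7°.

≈ 74°N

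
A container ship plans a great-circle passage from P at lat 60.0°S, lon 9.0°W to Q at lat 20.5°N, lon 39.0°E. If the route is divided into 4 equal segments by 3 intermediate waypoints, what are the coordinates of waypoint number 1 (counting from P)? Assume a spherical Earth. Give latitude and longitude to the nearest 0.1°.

≈ lat 41.6°S, lon 11.7°E

Convert each endpoint to a unit vector on the sphere (x = cos φ cos λ, y = cos φ sin λ, z = sin φ).
The central angle between the endpoints is δ = arccos(p₁·p₂) ≈ 1.561 rad (89.4°).
Interpolate at f = 1/4 with slerp weights a = sin((1−f)δ)/sin δ ≈ 0.921, b = sin(fδ)/sin δ ≈ 0.380.
p = a·p₁ + b·p₂ ≈ (0.732, 0.152, -0.664); φ = arcsin(p_z) ≈ -41.64°, λ = atan2(p_y, p_x) ≈ 11.75°.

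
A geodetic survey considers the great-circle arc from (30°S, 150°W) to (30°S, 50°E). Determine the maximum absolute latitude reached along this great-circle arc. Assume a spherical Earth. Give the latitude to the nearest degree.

The great circle lies in the plane with unit normal n̂ = (p₁ × p₂)/|p₁ × p₂|.
Here n̂_z ≈ -0.288; the vertex latitude is φ_max = arccos|n̂_z| ≈ 73.3°.

≈ 73°S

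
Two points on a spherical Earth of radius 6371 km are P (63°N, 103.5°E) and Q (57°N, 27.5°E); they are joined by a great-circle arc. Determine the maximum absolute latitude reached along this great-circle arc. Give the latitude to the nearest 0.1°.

The great circle lies in the plane with unit normal n̂ = (p₁ × p₂)/|p₁ × p₂|.
Here n̂_z ≈ -0.406; the vertex latitude is φ_max = arccos|n̂_z| ≈ 66.0°.

≈ 66.0°N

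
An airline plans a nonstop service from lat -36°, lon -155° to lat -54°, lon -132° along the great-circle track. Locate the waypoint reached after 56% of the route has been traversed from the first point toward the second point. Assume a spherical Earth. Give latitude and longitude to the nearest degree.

Convert each endpoint to a unit vector on the sphere (x = cos φ cos λ, y = cos φ sin λ, z = sin φ).
The central angle between the endpoints is δ = arccos(p₁·p₂) ≈ 0.420 rad (24.0°).
Interpolate at f = 0.56 with slerp weights a = sin((1−f)δ)/sin δ ≈ 0.451, b = sin(fδ)/sin δ ≈ 0.571.
p = a·p₁ + b·p₂ ≈ (-0.555, -0.404, -0.727); φ = arcsin(p_z) ≈ -46.65°, λ = atan2(p_y, p_x) ≈ -143.98°.

≈ lat -47°, lon -144°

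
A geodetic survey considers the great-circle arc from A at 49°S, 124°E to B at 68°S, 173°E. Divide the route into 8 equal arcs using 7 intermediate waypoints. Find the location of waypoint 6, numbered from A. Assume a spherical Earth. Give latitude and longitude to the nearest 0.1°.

≈ 65.2°S, 155.0°E

Write both endpoints as unit vectors p₁, p₂ with components (cos φ cos λ, cos φ sin λ, sin φ).
The central angle between the endpoints is δ = arccos(p₁·p₂) ≈ 0.534 rad (30.6°).
Interpolate at f = 6/8 with slerp weights a = sin((1−f)δ)/sin δ ≈ 0.261, b = sin(fδ)/sin δ ≈ 0.766.
p = a·p₁ + b·p₂ ≈ (-0.381, 0.177, -0.908); φ = arcsin(p_z) ≈ -65.17°, λ = atan2(p_y, p_x) ≈ 155.04°.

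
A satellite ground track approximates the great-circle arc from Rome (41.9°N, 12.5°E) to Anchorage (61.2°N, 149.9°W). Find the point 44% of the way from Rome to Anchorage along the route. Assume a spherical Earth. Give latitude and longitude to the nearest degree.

≈ 74°N, 5°W

Write both endpoints as unit vectors p₁, p₂ with components (cos φ cos λ, cos φ sin λ, sin φ).
The central angle between the endpoints is δ = arccos(p₁·p₂) ≈ 1.325 rad (75.9°).
Interpolate at f = 0.44 with slerp weights a = sin((1−f)δ)/sin δ ≈ 0.697, b = sin(fδ)/sin δ ≈ 0.568.
p = a·p₁ + b·p₂ ≈ (0.270, -0.025, 0.963); φ = arcsin(p_z) ≈ 74.29°, λ = atan2(p_y, p_x) ≈ -5.27°.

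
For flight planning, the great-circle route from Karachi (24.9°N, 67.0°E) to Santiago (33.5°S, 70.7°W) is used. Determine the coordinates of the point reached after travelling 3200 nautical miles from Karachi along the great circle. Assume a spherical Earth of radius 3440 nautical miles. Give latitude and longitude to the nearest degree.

≈ 2°S, 20°E

Convert each endpoint to a unit vector on the sphere (x = cos φ cos λ, y = cos φ sin λ, z = sin φ).
The central angle between the endpoints is δ = arccos(p₁·p₂) ≈ 2.485 rad (142.4°). The total great-circle distance is δ·R ≈ 2.485 × 3440 ≈ 8547 nmi, so the target fraction is f = 3200/8547 ≈ 0.374.
Interpolate at f ≈ 0.374 with slerp weights a = sin((1−f)δ)/sin δ ≈ 1.637, b = sin(fδ)/sin δ ≈ 1.313.
p = a·p₁ + b·p₂ ≈ (0.942, 0.334, -0.035); φ = arcsin(p_z) ≈ -2.02°, λ = atan2(p_y, p_x) ≈ 19.51°.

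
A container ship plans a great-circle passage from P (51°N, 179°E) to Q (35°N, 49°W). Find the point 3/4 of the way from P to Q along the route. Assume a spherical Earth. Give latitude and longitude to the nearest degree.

The haversine formula gives a central angle δ ≈ 1.470 rad (84.2°) between the endpoints.
Interpolate at f = 3/4 with slerp weights a = sin((1−f)δ)/sin δ ≈ 0.361, b = sin(fδ)/sin δ ≈ 0.897.
p = a·p₁ + b·p₂ ≈ (0.255, -0.550, 0.795); φ = arcsin(p_z) ≈ 52.66°, λ = atan2(p_y, p_x) ≈ -65.16°.

≈ (53°N, 65°W)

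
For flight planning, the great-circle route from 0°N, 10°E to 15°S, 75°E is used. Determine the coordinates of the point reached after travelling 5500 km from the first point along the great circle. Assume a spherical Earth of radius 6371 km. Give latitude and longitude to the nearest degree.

Convert each endpoint to a unit vector on the sphere (x = cos φ cos λ, y = cos φ sin λ, z = sin φ).
The central angle between the endpoints is δ = arccos(p₁·p₂) ≈ 1.150 rad (65.9°). The total great-circle distance is δ·R ≈ 1.150 × 6371 ≈ 7329 km, so the target fraction is f = 5500/7329 ≈ 0.750.
Interpolate at f ≈ 0.750 with slerp weights a = sin((1−f)δ)/sin δ ≈ 0.310, b = sin(fδ)/sin δ ≈ 0.833.
p = a·p₁ + b·p₂ ≈ (0.514, 0.831, -0.215); φ = arcsin(p_z) ≈ -12.44°, λ = atan2(p_y, p_x) ≈ 58.27°.

≈ 12°S, 58°E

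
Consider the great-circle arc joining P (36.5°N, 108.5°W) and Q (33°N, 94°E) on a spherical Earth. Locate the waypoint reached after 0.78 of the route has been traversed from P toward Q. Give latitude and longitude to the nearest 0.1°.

≈ (54.8°N, 107.0°E)

The haversine formula gives a central angle δ ≈ 1.874 rad (107.4°) between the endpoints.
Interpolate at f = 0.78 with slerp weights a = sin((1−f)δ)/sin δ ≈ 0.420, b = sin(fδ)/sin δ ≈ 1.042.
p = a·p₁ + b·p₂ ≈ (-0.168, 0.551, 0.817); φ = arcsin(p_z) ≈ 54.80°, λ = atan2(p_y, p_x) ≈ 106.95°.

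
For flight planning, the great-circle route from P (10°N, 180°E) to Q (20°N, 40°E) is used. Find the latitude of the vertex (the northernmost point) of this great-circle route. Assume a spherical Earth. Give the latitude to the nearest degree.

The great circle lies in the plane with unit normal n̂ = (p₁ × p₂)/|p₁ × p₂|.
Here n̂_z ≈ -0.782; the vertex latitude is φ_max = arccos|n̂_z| ≈ 38.5°.
Check via Clairaut: cos φ_max = |cos φ₁| · sin C = cos(10.0°)·sin(52.6°) ≈ 0.782, again giving ≈ 38.5°.

≈ 39°N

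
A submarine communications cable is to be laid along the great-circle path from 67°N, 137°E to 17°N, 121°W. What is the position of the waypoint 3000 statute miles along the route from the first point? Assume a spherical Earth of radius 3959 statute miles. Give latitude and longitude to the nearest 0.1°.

≈ 48.6°N, 141.0°W

From cos δ = sin φ₁ sin φ₂ + cos φ₁ cos φ₂ cos Δλ, the central angle is δ ≈ 1.378 rad (79.0°). The total great-circle distance is δ·R ≈ 1.378 × 3959 ≈ 5456 mi, so the target fraction is f = 3000/5456 ≈ 0.550.
Interpolate at f ≈ 0.550 with slerp weights a = sin((1−f)δ)/sin δ ≈ 0.592, b = sin(fδ)/sin δ ≈ 0.700.
p = a·p₁ + b·p₂ ≈ (-0.514, -0.416, 0.750); φ = arcsin(p_z) ≈ 48.59°, λ = atan2(p_y, p_x) ≈ -141.01°.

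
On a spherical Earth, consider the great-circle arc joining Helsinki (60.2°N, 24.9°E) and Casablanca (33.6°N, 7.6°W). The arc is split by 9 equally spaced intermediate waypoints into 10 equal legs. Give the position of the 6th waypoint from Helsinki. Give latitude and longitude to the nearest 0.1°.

≈ 45.2°N, 1.6°E

The haversine formula gives a central angle δ ≈ 0.593 rad (34.0°) between the endpoints.
Interpolate at f = 6/10 with slerp weights a = sin((1−f)δ)/sin δ ≈ 0.420, b = sin(fδ)/sin δ ≈ 0.623.
p = a·p₁ + b·p₂ ≈ (0.704, 0.019, 0.710); φ = arcsin(p_z) ≈ 45.22°, λ = atan2(p_y, p_x) ≈ 1.57°.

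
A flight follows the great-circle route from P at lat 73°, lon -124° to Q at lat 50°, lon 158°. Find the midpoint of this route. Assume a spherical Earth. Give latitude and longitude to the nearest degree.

Write both endpoints as unit vectors p₁, p₂ with components (cos φ cos λ, cos φ sin λ, sin φ).
The central angle between the endpoints is δ = arccos(p₁·p₂) ≈ 0.689 rad (39.5°).
Interpolate at f = 1/2 with slerp weights a = sin((1−f)δ)/sin δ ≈ 0.531, b = sin(fδ)/sin δ ≈ 0.531.
p = a·p₁ + b·p₂ ≈ (-0.403, -0.001, 0.915); φ = arcsin(p_z) ≈ 66.20°, λ = atan2(p_y, p_x) ≈ -179.88°.

≈ lat 66°, lon 180°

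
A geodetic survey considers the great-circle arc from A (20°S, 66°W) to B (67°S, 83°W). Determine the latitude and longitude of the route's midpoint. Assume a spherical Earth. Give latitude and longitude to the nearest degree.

≈ (44°S, 71°W)

Convert each endpoint to a unit vector on the sphere (x = cos φ cos λ, y = cos φ sin λ, z = sin φ).
The central angle between the endpoints is δ = arccos(p₁·p₂) ≈ 0.842 rad (48.2°).
Interpolate at f = 1/2 with slerp weights a = sin((1−f)δ)/sin δ ≈ 0.548, b = sin(fδ)/sin δ ≈ 0.548.
p = a·p₁ + b·p₂ ≈ (0.235, -0.683, -0.692); φ = arcsin(p_z) ≈ -43.76°, λ = atan2(p_y, p_x) ≈ -70.97°.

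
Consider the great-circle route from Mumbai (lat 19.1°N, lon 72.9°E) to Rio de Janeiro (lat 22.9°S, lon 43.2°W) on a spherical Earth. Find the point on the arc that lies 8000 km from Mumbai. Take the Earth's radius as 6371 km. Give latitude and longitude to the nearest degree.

Convert each endpoint to a unit vector on the sphere (x = cos φ cos λ, y = cos φ sin λ, z = sin φ).
The central angle between the endpoints is δ = arccos(p₁·p₂) ≈ 2.106 rad (120.7°). The total great-circle distance is δ·R ≈ 2.106 × 6371 ≈ 13419 km, so the target fraction is f = 8000/13419 ≈ 0.596.
Interpolate at f ≈ 0.596 with slerp weights a = sin((1−f)δ)/sin δ ≈ 0.874, b = sin(fδ)/sin δ ≈ 1.106.
p = a·p₁ + b·p₂ ≈ (0.985, 0.092, -0.144); φ = arcsin(p_z) ≈ -8.29°, λ = atan2(p_y, p_x) ≈ 5.35°.

≈ lat 8°S, lon 5°E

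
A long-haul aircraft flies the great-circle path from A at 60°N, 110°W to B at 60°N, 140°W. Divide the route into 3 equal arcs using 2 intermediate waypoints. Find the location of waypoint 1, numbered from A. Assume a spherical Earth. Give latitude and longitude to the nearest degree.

Write both endpoints as unit vectors p₁, p₂ with components (cos φ cos λ, cos φ sin λ, sin φ).
The central angle between the endpoints is δ = arccos(p₁·p₂) ≈ 0.260 rad (14.9°).
Interpolate at f = 1/3 with slerp weights a = sin((1−f)δ)/sin δ ≈ 0.671, b = sin(fδ)/sin δ ≈ 0.337.
p = a·p₁ + b·p₂ ≈ (-0.244, -0.423, 0.873); φ = arcsin(p_z) ≈ 60.76°, λ = atan2(p_y, p_x) ≈ -119.92°.

≈ 61°N, 120°W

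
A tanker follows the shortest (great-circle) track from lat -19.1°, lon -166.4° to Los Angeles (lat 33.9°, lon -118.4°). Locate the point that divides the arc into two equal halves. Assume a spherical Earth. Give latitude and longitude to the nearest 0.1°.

≈ lat 8.1°, lon -144.1°

The haversine formula gives a central angle δ ≈ 1.221 rad (70.0°) between the endpoints.
Interpolate at f = 1/2 with slerp weights a = sin((1−f)δ)/sin δ ≈ 0.610, b = sin(fδ)/sin δ ≈ 0.610.
p = a·p₁ + b·p₂ ≈ (-0.801, -0.581, 0.141); φ = arcsin(p_z) ≈ 8.09°, λ = atan2(p_y, p_x) ≈ -144.05°.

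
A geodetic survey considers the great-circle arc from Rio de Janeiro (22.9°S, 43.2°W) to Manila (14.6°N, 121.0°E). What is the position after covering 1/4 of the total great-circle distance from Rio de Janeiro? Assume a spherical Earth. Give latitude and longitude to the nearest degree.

≈ 34°S, 2°E

From cos δ = sin φ₁ sin φ₂ + cos φ₁ cos φ₂ cos Δλ, the central angle is δ ≈ 2.843 rad (162.9°).
Interpolate at f = 1/4 with slerp weights a = sin((1−f)δ)/sin δ ≈ 2.880, b = sin(fδ)/sin δ ≈ 2.220.
p = a·p₁ + b·p₂ ≈ (0.827, 0.026, -0.561); φ = arcsin(p_z) ≈ -34.13°, λ = atan2(p_y, p_x) ≈ 1.77°.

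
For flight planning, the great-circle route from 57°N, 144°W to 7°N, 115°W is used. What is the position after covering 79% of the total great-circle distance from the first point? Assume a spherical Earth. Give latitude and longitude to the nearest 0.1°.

Convert each endpoint to a unit vector on the sphere (x = cos φ cos λ, y = cos φ sin λ, z = sin φ).
The central angle between the endpoints is δ = arccos(p₁·p₂) ≈ 0.958 rad (54.9°).
Interpolate at f = 0.79 with slerp weights a = sin((1−f)δ)/sin δ ≈ 0.244, b = sin(fδ)/sin δ ≈ 0.839.
p = a·p₁ + b·p₂ ≈ (-0.460, -0.833, 0.307); φ = arcsin(p_z) ≈ 17.89°, λ = atan2(p_y, p_x) ≈ -118.89°.

≈ 17.9°N, 118.9°W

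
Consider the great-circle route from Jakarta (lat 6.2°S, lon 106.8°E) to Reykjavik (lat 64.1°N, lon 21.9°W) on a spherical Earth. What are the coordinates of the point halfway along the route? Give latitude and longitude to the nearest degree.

≈ lat 45°N, lon 81°E

Write both endpoints as unit vectors p₁, p₂ with components (cos φ cos λ, cos φ sin λ, sin φ).
The central angle between the endpoints is δ = arccos(p₁·p₂) ≈ 1.948 rad (111.6°).
Interpolate at f = 1/2 with slerp weights a = sin((1−f)δ)/sin δ ≈ 0.890, b = sin(fδ)/sin δ ≈ 0.890.
p = a·p₁ + b·p₂ ≈ (0.105, 0.702, 0.704); φ = arcsin(p_z) ≈ 44.78°, λ = atan2(p_y, p_x) ≈ 81.50°.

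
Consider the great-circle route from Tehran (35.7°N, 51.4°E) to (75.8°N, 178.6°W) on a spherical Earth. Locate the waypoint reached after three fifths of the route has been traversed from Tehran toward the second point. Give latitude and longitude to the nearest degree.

≈ (72°N, 76°E)

From cos δ = sin φ₁ sin φ₂ + cos φ₁ cos φ₂ cos Δλ, the central angle is δ ≈ 1.118 rad (64.0°).
Interpolate at f = 3/5 with slerp weights a = sin((1−f)δ)/sin δ ≈ 0.481, b = sin(fδ)/sin δ ≈ 0.691.
p = a·p₁ + b·p₂ ≈ (0.074, 0.301, 0.951); φ = arcsin(p_z) ≈ 71.94°, λ = atan2(p_y, p_x) ≈ 76.17°.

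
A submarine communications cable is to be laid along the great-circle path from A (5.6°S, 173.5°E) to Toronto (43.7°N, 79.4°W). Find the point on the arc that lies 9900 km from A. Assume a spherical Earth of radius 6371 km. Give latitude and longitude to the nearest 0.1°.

From cos δ = sin φ₁ sin φ₂ + cos φ₁ cos φ₂ cos Δλ, the central angle is δ ≈ 1.854 rad (106.2°). The total great-circle distance is δ·R ≈ 1.854 × 6371 ≈ 11809 km, so the target fraction is f = 9900/11809 ≈ 0.838.
Interpolate at f ≈ 0.838 with slerp weights a = sin((1−f)δ)/sin δ ≈ 0.307, b = sin(fδ)/sin δ ≈ 1.041.
p = a·p₁ + b·p₂ ≈ (-0.165, -0.705, 0.689); φ = arcsin(p_z) ≈ 43.58°, λ = atan2(p_y, p_x) ≈ -103.20°.

≈ (43.6°N, 103.2°W)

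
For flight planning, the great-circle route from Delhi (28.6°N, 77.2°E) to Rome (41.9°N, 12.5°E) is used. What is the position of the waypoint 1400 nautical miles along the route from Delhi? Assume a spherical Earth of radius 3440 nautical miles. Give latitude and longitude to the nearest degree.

≈ 39°N, 52°E

Convert each endpoint to a unit vector on the sphere (x = cos φ cos λ, y = cos φ sin λ, z = sin φ).
The central angle between the endpoints is δ = arccos(p₁·p₂) ≈ 0.929 rad (53.2°). The total great-circle distance is δ·R ≈ 0.929 × 3440 ≈ 3194 nmi, so the target fraction is f = 1400/3194 ≈ 0.438.
Interpolate at f ≈ 0.438 with slerp weights a = sin((1−f)δ)/sin δ ≈ 0.622, b = sin(fδ)/sin δ ≈ 0.494.
p = a·p₁ + b·p₂ ≈ (0.480, 0.612, 0.628); φ = arcsin(p_z) ≈ 38.90°, λ = atan2(p_y, p_x) ≈ 51.90°.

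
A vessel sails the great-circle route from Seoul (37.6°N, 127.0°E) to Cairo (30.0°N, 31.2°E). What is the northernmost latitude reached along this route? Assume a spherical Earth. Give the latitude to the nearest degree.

≈ 45°N

The great circle lies in the plane with unit normal n̂ = (p₁ × p₂)/|p₁ × p₂|.
Here n̂_z ≈ -0.702; the vertex latitude is φ_max = arccos|n̂_z| ≈ 45.4°.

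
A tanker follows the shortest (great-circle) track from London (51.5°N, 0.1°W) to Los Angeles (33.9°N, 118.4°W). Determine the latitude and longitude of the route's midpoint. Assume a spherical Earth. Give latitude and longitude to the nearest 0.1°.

≈ (60.3°N, 72.7°W)

From cos δ = sin φ₁ sin φ₂ + cos φ₁ cos φ₂ cos Δλ, the central angle is δ ≈ 1.378 rad (79.0°).
Interpolate at f = 1/2 with slerp weights a = sin((1−f)δ)/sin δ ≈ 0.648, b = sin(fδ)/sin δ ≈ 0.648.
p = a·p₁ + b·p₂ ≈ (0.148, -0.474, 0.868); φ = arcsin(p_z) ≈ 60.26°, λ = atan2(p_y, p_x) ≈ -72.70°.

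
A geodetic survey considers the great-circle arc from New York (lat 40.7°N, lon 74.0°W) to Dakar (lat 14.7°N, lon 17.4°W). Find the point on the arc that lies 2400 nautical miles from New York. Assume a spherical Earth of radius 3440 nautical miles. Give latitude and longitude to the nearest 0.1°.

≈ lat 24.1°N, lon 30.3°W

Write both endpoints as unit vectors p₁, p₂ with components (cos φ cos λ, cos φ sin λ, sin φ).
The central angle between the endpoints is δ = arccos(p₁·p₂) ≈ 0.965 rad (55.3°). The total great-circle distance is δ·R ≈ 0.965 × 3440 ≈ 3321 nmi, so the target fraction is f = 2400/3321 ≈ 0.723.
Interpolate at f ≈ 0.723 with slerp weights a = sin((1−f)δ)/sin δ ≈ 0.322, b = sin(fδ)/sin δ ≈ 0.781.
p = a·p₁ + b·p₂ ≈ (0.788, -0.460, 0.408); φ = arcsin(p_z) ≈ 24.08°, λ = atan2(p_y, p_x) ≈ -30.28°.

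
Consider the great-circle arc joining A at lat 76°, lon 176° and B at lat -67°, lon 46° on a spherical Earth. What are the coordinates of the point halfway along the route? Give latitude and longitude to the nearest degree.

Write both endpoints as unit vectors p₁, p₂ with components (cos φ cos λ, cos φ sin λ, sin φ).
The central angle between the endpoints is δ = arccos(p₁·p₂) ≈ 2.837 rad (162.5°).
Interpolate at f = 1/2 with slerp weights a = sin((1−f)δ)/sin δ ≈ 3.294, b = sin(fδ)/sin δ ≈ 3.294.
p = a·p₁ + b·p₂ ≈ (0.099, 0.981, 0.164); φ = arcsin(p_z) ≈ 9.44°, λ = atan2(p_y, p_x) ≈ 84.23°.

≈ lat 9°, lon 84°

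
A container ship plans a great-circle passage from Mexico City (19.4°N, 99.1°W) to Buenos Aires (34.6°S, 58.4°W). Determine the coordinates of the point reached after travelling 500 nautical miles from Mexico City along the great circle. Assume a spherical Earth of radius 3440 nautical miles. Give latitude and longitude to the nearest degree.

Write both endpoints as unit vectors p₁, p₂ with components (cos φ cos λ, cos φ sin λ, sin φ).
The central angle between the endpoints is δ = arccos(p₁·p₂) ≈ 1.159 rad (66.4°). The total great-circle distance is δ·R ≈ 1.159 × 3440 ≈ 3988 nmi, so the target fraction is f = 500/3988 ≈ 0.125.
Interpolate at f ≈ 0.125 with slerp weights a = sin((1−f)δ)/sin δ ≈ 0.926, b = sin(fδ)/sin δ ≈ 0.158.
p = a·p₁ + b·p₂ ≈ (-0.070, -0.973, 0.218); φ = arcsin(p_z) ≈ 12.59°, λ = atan2(p_y, p_x) ≈ -94.11°.

≈ 13°N, 94°W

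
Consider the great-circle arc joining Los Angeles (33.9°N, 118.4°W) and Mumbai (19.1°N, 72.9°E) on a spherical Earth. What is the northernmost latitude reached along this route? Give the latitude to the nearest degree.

≈ 79°N

The great circle lies in the plane with unit normal n̂ = (p₁ × p₂)/|p₁ × p₂|.
Here n̂_z ≈ -0.190; the vertex latitude is φ_max = arccos|n̂_z| ≈ 79.1°.
Check via Clairaut: cos φ_max = |cos φ₁| · sin C = cos(33.9°)·sin(13.2°) ≈ 0.190, again giving ≈ 79.1°.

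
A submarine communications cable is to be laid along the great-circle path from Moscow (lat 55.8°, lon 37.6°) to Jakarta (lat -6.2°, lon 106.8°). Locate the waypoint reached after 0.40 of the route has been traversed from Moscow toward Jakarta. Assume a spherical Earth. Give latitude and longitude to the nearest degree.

≈ lat 35°, lon 77°

Write both endpoints as unit vectors p₁, p₂ with components (cos φ cos λ, cos φ sin λ, sin φ).
The central angle between the endpoints is δ = arccos(p₁·p₂) ≈ 1.461 rad (83.7°).
Interpolate at f = 0.40 with slerp weights a = sin((1−f)δ)/sin δ ≈ 0.773, b = sin(fδ)/sin δ ≈ 0.555.
p = a·p₁ + b·p₂ ≈ (0.185, 0.794, 0.580); φ = arcsin(p_z) ≈ 35.43°, λ = atan2(p_y, p_x) ≈ 76.89°.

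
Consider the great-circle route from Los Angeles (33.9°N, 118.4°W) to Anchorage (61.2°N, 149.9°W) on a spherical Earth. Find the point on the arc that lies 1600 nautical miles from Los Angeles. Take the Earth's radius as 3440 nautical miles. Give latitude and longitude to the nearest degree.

The haversine formula gives a central angle δ ≈ 0.592 rad (33.9°) between the endpoints. The total great-circle distance is δ·R ≈ 0.592 × 3440 ≈ 2037 nmi, so the target fraction is f = 1600/2037 ≈ 0.785.
Interpolate at f ≈ 0.785 with slerp weights a = sin((1−f)δ)/sin δ ≈ 0.227, b = sin(fδ)/sin δ ≈ 0.803.
p = a·p₁ + b·p₂ ≈ (-0.425, -0.360, 0.831); φ = arcsin(p_z) ≈ 56.18°, λ = atan2(p_y, p_x) ≈ -139.71°.

≈ 56°N, 140°W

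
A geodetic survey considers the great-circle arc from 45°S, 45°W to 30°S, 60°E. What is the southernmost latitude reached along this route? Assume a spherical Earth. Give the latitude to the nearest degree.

The great circle lies in the plane with unit normal n̂ = (p₁ × p₂)/|p₁ × p₂|.
Here n̂_z ≈ +0.603; the vertex latitude is φ_max = arccos|n̂_z| ≈ 52.9°.
Check via Clairaut: cos φ_max = |cos φ₁| · sin C = cos(45.0°)·sin(121.5°) ≈ 0.603, again giving ≈ 52.9°.

≈ 53°S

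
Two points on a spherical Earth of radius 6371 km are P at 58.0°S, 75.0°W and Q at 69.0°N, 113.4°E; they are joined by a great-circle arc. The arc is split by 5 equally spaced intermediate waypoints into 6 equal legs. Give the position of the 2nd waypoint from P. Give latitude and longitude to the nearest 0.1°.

≈ 2.7°S, 87.5°W

Write both endpoints as unit vectors p₁, p₂ with components (cos φ cos λ, cos φ sin λ, sin φ).
The central angle between the endpoints is δ = arccos(p₁·p₂) ≈ 2.939 rad (168.4°).
Interpolate at f = 2/6 with slerp weights a = sin((1−f)δ)/sin δ ≈ 4.604, b = sin(fδ)/sin δ ≈ 4.131.
p = a·p₁ + b·p₂ ≈ (0.043, -0.998, -0.048); φ = arcsin(p_z) ≈ -2.74°, λ = atan2(p_y, p_x) ≈ -87.50°.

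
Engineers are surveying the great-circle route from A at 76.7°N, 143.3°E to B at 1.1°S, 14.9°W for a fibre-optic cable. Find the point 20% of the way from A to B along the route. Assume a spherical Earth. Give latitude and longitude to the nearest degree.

From cos δ = sin φ₁ sin φ₂ + cos φ₁ cos φ₂ cos Δλ, the central angle is δ ≈ 1.805 rad (103.4°).
Interpolate at f = 0.20 with slerp weights a = sin((1−f)δ)/sin δ ≈ 1.020, b = sin(fδ)/sin δ ≈ 0.363.
p = a·p₁ + b·p₂ ≈ (0.163, 0.047, 0.986); φ = arcsin(p_z) ≈ 80.25°, λ = atan2(p_y, p_x) ≈ 16.06°.

≈ 80°N, 16°E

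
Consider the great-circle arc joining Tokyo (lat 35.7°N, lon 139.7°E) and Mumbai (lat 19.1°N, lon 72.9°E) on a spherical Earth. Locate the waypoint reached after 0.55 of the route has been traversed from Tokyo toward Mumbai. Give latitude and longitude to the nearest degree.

≈ lat 31°N, lon 100°E

Convert each endpoint to a unit vector on the sphere (x = cos φ cos λ, y = cos φ sin λ, z = sin φ).
The central angle between the endpoints is δ = arccos(p₁·p₂) ≈ 1.055 rad (60.4°).
Interpolate at f = 0.55 with slerp weights a = sin((1−f)δ)/sin δ ≈ 0.525, b = sin(fδ)/sin δ ≈ 0.630.
p = a·p₁ + b·p₂ ≈ (-0.150, 0.845, 0.513); φ = arcsin(p_z) ≈ 30.85°, λ = atan2(p_y, p_x) ≈ 100.09°.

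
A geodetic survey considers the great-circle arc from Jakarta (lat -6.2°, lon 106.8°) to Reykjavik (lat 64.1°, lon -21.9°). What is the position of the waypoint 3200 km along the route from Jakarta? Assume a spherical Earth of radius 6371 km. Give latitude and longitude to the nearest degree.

≈ lat 21°, lon 96°

Convert each endpoint to a unit vector on the sphere (x = cos φ cos λ, y = cos φ sin λ, z = sin φ).
The central angle between the endpoints is δ = arccos(p₁·p₂) ≈ 1.948 rad (111.6°). The total great-circle distance is δ·R ≈ 1.948 × 6371 ≈ 12413 km, so the target fraction is f = 3200/12413 ≈ 0.258.
Interpolate at f ≈ 0.258 with slerp weights a = sin((1−f)δ)/sin δ ≈ 1.067, b = sin(fδ)/sin δ ≈ 0.518.
p = a·p₁ + b·p₂ ≈ (-0.097, 0.932, 0.351); φ = arcsin(p_z) ≈ 20.52°, λ = atan2(p_y, p_x) ≈ 95.93°.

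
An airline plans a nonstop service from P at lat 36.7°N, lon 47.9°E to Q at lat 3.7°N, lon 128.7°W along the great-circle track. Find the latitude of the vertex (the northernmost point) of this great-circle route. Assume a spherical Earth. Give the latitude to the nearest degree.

The great circle lies in the plane with unit normal n̂ = (p₁ × p₂)/|p₁ × p₂|.
Here n̂_z ≈ -0.073; the vertex latitude is φ_max = arccos|n̂_z| ≈ 85.8°.
Check via Clairaut: cos φ_max = |cos φ₁| · sin C = cos(36.7°)·sin(5.2°) ≈ 0.073, again giving ≈ 85.8°.

≈ 86°N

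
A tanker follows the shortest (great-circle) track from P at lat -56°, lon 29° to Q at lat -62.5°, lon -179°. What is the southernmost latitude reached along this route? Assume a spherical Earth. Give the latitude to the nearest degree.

≈ -82°

The great circle lies in the plane with unit normal n̂ = (p₁ × p₂)/|p₁ × p₂|.
Here n̂_z ≈ +0.141; the vertex latitude is φ_max = arccos|n̂_z| ≈ 81.9°.
Check via Clairaut: cos φ_max = |cos φ₁| · sin C = cos(56.0°)·sin(165.4°) ≈ 0.141, again giving ≈ 81.9°.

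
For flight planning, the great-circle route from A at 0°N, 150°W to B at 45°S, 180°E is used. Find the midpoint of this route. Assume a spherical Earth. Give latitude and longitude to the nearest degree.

The haversine formula gives a central angle δ ≈ 0.912 rad (52.2°) between the endpoints.
Interpolate at f = 1/2 with slerp weights a = sin((1−f)δ)/sin δ ≈ 0.557, b = sin(fδ)/sin δ ≈ 0.557.
p = a·p₁ + b·p₂ ≈ (-0.876, -0.278, -0.394); φ = arcsin(p_z) ≈ -23.19°, λ = atan2(p_y, p_x) ≈ -162.37°.

≈ 23°S, 162°W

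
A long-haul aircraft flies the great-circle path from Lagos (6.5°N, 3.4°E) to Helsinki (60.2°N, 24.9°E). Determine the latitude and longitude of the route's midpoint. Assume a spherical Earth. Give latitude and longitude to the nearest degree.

≈ 34°N, 11°E

From cos δ = sin φ₁ sin φ₂ + cos φ₁ cos φ₂ cos Δλ, the central angle is δ ≈ 0.979 rad (56.1°).
Interpolate at f = 1/2 with slerp weights a = sin((1−f)δ)/sin δ ≈ 0.567, b = sin(fδ)/sin δ ≈ 0.567.
p = a·p₁ + b·p₂ ≈ (0.817, 0.152, 0.556); φ = arcsin(p_z) ≈ 33.76°, λ = atan2(p_y, p_x) ≈ 10.53°.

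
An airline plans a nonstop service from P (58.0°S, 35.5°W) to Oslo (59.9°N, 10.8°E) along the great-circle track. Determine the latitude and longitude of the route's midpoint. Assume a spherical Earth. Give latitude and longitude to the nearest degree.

≈ (1°N, 13°W)

Write both endpoints as unit vectors p₁, p₂ with components (cos φ cos λ, cos φ sin λ, sin φ).
The central angle between the endpoints is δ = arccos(p₁·p₂) ≈ 2.153 rad (123.4°).
Interpolate at f = 1/2 with slerp weights a = sin((1−f)δ)/sin δ ≈ 1.054, b = sin(fδ)/sin δ ≈ 1.054.
p = a·p₁ + b·p₂ ≈ (0.974, -0.225, 0.018); φ = arcsin(p_z) ≈ 1.03°, λ = atan2(p_y, p_x) ≈ -13.02°.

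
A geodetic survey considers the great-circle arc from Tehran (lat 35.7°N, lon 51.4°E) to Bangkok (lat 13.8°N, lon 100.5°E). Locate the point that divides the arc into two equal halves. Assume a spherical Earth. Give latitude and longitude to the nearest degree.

≈ lat 27°N, lon 78°E

Convert each endpoint to a unit vector on the sphere (x = cos φ cos λ, y = cos φ sin λ, z = sin φ).
The central angle between the endpoints is δ = arccos(p₁·p₂) ≈ 0.856 rad (49.0°).
Interpolate at f = 1/2 with slerp weights a = sin((1−f)δ)/sin δ ≈ 0.550, b = sin(fδ)/sin δ ≈ 0.550.
p = a·p₁ + b·p₂ ≈ (0.181, 0.874, 0.452); φ = arcsin(p_z) ≈ 26.86°, λ = atan2(p_y, p_x) ≈ 78.28°.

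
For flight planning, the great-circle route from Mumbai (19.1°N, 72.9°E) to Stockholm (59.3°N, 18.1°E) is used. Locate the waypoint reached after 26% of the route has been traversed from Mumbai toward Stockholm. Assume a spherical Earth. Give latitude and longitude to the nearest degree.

Write both endpoints as unit vectors p₁, p₂ with components (cos φ cos λ, cos φ sin λ, sin φ).
The central angle between the endpoints is δ = arccos(p₁·p₂) ≈ 0.977 rad (56.0°).
Interpolate at f = 0.26 with slerp weights a = sin((1−f)δ)/sin δ ≈ 0.798, b = sin(fδ)/sin δ ≈ 0.303.
p = a·p₁ + b·p₂ ≈ (0.369, 0.769, 0.522); φ = arcsin(p_z) ≈ 31.46°, λ = atan2(p_y, p_x) ≈ 64.37°.

≈ (31°N, 64°E)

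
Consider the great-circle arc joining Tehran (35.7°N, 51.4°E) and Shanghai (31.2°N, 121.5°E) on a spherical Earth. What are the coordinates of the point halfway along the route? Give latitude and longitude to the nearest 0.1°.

≈ (38.9°N, 87.5°E)

Write both endpoints as unit vectors p₁, p₂ with components (cos φ cos λ, cos φ sin λ, sin φ).
The central angle between the endpoints is δ = arccos(p₁·p₂) ≈ 1.002 rad (57.4°).
Interpolate at f = 1/2 with slerp weights a = sin((1−f)δ)/sin δ ≈ 0.570, b = sin(fδ)/sin δ ≈ 0.570.
p = a·p₁ + b·p₂ ≈ (0.034, 0.778, 0.628); φ = arcsin(p_z) ≈ 38.90°, λ = atan2(p_y, p_x) ≈ 87.49°.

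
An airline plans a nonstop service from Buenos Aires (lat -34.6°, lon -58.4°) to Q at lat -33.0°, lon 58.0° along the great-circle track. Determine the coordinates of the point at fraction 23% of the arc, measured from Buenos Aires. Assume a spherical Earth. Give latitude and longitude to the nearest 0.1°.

≈ lat -46.3°, lon -35.8°

From cos δ = sin φ₁ sin φ₂ + cos φ₁ cos φ₂ cos Δλ, the central angle is δ ≈ 1.568 rad (89.9°).
Interpolate at f = 0.23 with slerp weights a = sin((1−f)δ)/sin δ ≈ 0.935, b = sin(fδ)/sin δ ≈ 0.353.
p = a·p₁ + b·p₂ ≈ (0.560, -0.404, -0.723); φ = arcsin(p_z) ≈ -46.31°, λ = atan2(p_y, p_x) ≈ -35.83°.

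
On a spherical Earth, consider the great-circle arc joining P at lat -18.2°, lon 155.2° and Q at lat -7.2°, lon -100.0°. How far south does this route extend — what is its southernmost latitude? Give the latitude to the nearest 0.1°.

The great circle lies in the plane with unit normal n̂ = (p₁ × p₂)/|p₁ × p₂|.
Here n̂_z ≈ +0.930; the vertex latitude is φ_max = arccos|n̂_z| ≈ 21.5°.

≈ -21.5°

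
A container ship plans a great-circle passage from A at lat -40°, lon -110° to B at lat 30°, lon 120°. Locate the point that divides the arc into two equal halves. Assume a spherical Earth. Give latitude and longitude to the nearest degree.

Convert each endpoint to a unit vector on the sphere (x = cos φ cos λ, y = cos φ sin λ, z = sin φ).
The central angle between the endpoints is δ = arccos(p₁·p₂) ≈ 2.416 rad (138.4°).
Interpolate at f = 1/2 with slerp weights a = sin((1−f)δ)/sin δ ≈ 1.408, b = sin(fδ)/sin δ ≈ 1.408.
p = a·p₁ + b·p₂ ≈ (-0.979, 0.042, -0.201); φ = arcsin(p_z) ≈ -11.60°, λ = atan2(p_y, p_x) ≈ 177.52°.

≈ lat -12°, lon 178°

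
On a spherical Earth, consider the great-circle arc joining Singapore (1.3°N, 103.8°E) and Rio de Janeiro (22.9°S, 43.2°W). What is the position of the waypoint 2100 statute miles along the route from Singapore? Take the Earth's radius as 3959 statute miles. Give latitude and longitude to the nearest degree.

≈ 16°S, 79°E

The haversine formula gives a central angle δ ≈ 2.467 rad (141.4°) between the endpoints. The total great-circle distance is δ·R ≈ 2.467 × 3959 ≈ 9768 mi, so the target fraction is f = 2100/9768 ≈ 0.215.
Interpolate at f ≈ 0.215 with slerp weights a = sin((1−f)δ)/sin δ ≈ 1.496, b = sin(fδ)/sin δ ≈ 0.810.
p = a·p₁ + b·p₂ ≈ (0.188, 0.941, -0.281); φ = arcsin(p_z) ≈ -16.34°, λ = atan2(p_y, p_x) ≈ 78.73°.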